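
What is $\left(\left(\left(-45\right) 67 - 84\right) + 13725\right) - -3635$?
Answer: $14261$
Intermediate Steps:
$\left(\left(\left(-45\right) 67 - 84\right) + 13725\right) - -3635 = \left(\left(-3015 - 84\right) + 13725\right) + \left(-2611 + 6246\right) = \left(-3099 + 13725\right) + 3635 = 10626 + 3635 = 14261$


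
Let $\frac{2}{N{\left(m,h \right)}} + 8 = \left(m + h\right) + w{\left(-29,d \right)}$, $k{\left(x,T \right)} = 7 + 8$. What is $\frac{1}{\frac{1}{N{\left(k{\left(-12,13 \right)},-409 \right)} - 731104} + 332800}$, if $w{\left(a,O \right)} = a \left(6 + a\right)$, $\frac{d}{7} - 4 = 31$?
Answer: $\frac{193742558}{64477523302135} \approx 3.0048 \cdot 10^{-6}$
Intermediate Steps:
$d = 245$ ($d = 28 + 7 \cdot 31 = 28 + 217 = 245$)
$k{\left(x,T \right)} = 15$
$N{\left(m,h \right)} = \frac{2}{659 + h + m}$ ($N{\left(m,h \right)} = \frac{2}{-8 - \left(- h - m + 29 \left(6 - 29\right)\right)} = \frac{2}{-8 - \left(-667 - h - m\right)} = \frac{2}{-8 + \left(\left(h + m\right) + 667\right)} = \frac{2}{-8 + \left(667 + h + m\right)} = \frac{2}{659 + h + m}$)
$\frac{1}{\frac{1}{N{\left(k{\left(-12,13 \right)},-409 \right)} - 731104} + 332800} = \frac{1}{\frac{1}{\frac{2}{659 - 409 + 15} - 731104} + 332800} = \frac{1}{\frac{1}{\frac{2}{265} - 731104} + 332800} = \frac{1}{\frac{1}{- \frac{193742558}{265}} + 332800} = \frac{1}{- \frac{265}{193742558} + 332800} = \frac{1}{\frac{64477523302135}{193742558}} = \frac{193742558}{64477523302135}$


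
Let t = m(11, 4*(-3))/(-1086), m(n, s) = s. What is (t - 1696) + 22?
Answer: -302992/181 ≈ -1674.0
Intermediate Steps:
t = 2/181 (t = (4*(-3))/(-1086) = -12*(-1/1086) = 2/181 ≈ 0.011050)
(t - 1696) + 22 = (2/181 - 1696) + 22 = -306974/181 + 22 = -302992/181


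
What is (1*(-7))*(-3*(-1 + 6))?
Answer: 105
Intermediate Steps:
(1*(-7))*(-3*(-1 + 6)) = -(-21)*5 = -7*(-15) = 105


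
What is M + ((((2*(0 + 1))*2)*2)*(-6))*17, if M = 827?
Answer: 11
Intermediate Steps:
M + ((((2*(0 + 1))*2)*2)*(-6))*17 = 827 + ((((2*(0 + 1))*2)*2)*(-6))*17 = 827 + ((((2*1)*2)*2)*(-6))*17 = 827 + (((2*2)*2)*(-6))*17 = 827 + ((4*2)*(-6))*17 = 827 + (8*(-6))*17 = 827 - 48*17 = 827 - 816 = 11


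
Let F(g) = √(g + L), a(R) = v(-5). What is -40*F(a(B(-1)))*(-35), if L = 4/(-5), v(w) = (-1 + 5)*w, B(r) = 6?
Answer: 560*I*√130 ≈ 6385.0*I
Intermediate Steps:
v(w) = 4*w
a(R) = -20 (a(R) = 4*(-5) = -20)
L = -⅘ (L = 4*(-⅕) = -⅘ ≈ -0.80000)
F(g) = √(-⅘ + g) (F(g) = √(g - ⅘) = √(-⅘ + g))
-40*F(a(B(-1)))*(-35) = -8*√(-20 + 25*(-20))*(-35) = -8*√(-20 - 500)*(-35) = -8*√(-520)*(-35) = -8*2*I*√130*(-35) = -16*I*√130*(-35) = 560*I*√130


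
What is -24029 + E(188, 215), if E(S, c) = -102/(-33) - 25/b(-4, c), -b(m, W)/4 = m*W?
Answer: -181828135/7568 ≈ -24026.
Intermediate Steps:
b(m, W) = -4*W*m (b(m, W) = -4*m*W = -4*W*m)
E(S, c) = 34/11 - 25/(16*c) (E(S, c) = -102/(-33) - 25*1/(16*c) = -102*(-1/33) - 25*1/(16*c) = 34/11 - 25/(16*c))
-24029 + E(188, 215) = -24029 + (1/176)*(-275 + 544*215)/215 = -24029 + (1/176)*(1/215)*(-275 + 116960) = -24029 + (1/176)*(1/215)*116685 = -24029 + 23337/7568 = -181828135/7568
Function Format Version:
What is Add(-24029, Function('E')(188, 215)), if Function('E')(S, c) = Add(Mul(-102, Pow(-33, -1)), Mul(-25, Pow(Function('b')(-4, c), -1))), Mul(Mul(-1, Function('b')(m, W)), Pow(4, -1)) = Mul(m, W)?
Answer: Rational(-181828135, 7568) ≈ -24026.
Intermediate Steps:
Function('b')(m, W) = Mul(-4, W, m) (Function('b')(m, W) = Mul(-4, Mul(m, W)) = Mul(-4, Mul(W, m)) = Mul(-4, W, m))
Function('E')(S, c) = Add(Rational(34, 11), Mul(Rational(-25, 16), Pow(c, -1))) (Function('E')(S, c) = Add(Mul(-102, Pow(-33, -1)), Mul(-25, Pow(Mul(-4, c, -4), -1))) = Add(Mul(-102, Rational(-1, 33)), Mul(-25, Pow(Mul(16, c), -1))) = Add(Rational(34, 11), Mul(-25, Mul(Rational(1, 16), Pow(c, -1)))) = Add(Rational(34, 11), Mul(Rational(-25, 16), Pow(c, -1))))
Add(-24029, Function('E')(188, 215)) = Add(-24029, Mul(Rational(1, 176), Pow(215, -1), Add(-275, Mul(544, 215)))) = Add(-24029, Mul(Rational(1, 176), Rational(1, 215), Add(-275, 116960))) = Add(-24029, Mul(Rational(1, 176), Rational(1, 215), 116685)) = Add(-24029, Rational(23337, 7568)) = Rational(-181828135, 7568)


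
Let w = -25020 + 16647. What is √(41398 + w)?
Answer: 5*√1321 ≈ 181.73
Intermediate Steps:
w = -8373
√(41398 + w) = √(41398 - 8373) = √33025 = 5*√1321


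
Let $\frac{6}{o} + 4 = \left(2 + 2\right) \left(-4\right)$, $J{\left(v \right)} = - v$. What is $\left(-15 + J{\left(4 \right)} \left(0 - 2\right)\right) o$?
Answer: $\frac{21}{10} \approx 2.1$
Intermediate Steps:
$o = - \frac{3}{10}$ ($o = \frac{6}{-4 + \left(2 + 2\right) \left(-4\right)} = \frac{6}{-4 + 4 \left(-4\right)} = \frac{6}{-4 - 16} = \frac{6}{-20} = 6 \left(- \frac{1}{20}\right) = - \frac{3}{10} \approx -0.3$)
$\left(-15 + J{\left(4 \right)} \left(0 - 2\right)\right) o = \left(-15 + \left(-1\right) 4 \left(0 - 2\right)\right) \left(- \frac{3}{10}\right) = \left(-15 - -8\right) \left(- \frac{3}{10}\right) = \left(-15 + 8\right) \left(- \frac{3}{10}\right) = \left(-7\right) \left(- \frac{3}{10}\right) = \frac{21}{10}$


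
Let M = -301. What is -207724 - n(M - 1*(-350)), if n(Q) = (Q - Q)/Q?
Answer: -207724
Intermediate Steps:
n(Q) = 0 (n(Q) = 0/Q = 0)
-207724 - n(M - 1*(-350)) = -207724 - 1*0 = -207724 + 0 = -207724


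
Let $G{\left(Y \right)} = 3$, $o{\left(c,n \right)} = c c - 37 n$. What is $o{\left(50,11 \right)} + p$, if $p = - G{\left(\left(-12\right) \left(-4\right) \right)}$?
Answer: $2090$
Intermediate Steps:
$o{\left(c,n \right)} = c^{2} - 37 n$
$p = -3$ ($p = \left(-1\right) 3 = -3$)
$o{\left(50,11 \right)} + p = \left(50^{2} - 407\right) - 3 = \left(2500 - 407\right) - 3 = 2093 - 3 = 2090$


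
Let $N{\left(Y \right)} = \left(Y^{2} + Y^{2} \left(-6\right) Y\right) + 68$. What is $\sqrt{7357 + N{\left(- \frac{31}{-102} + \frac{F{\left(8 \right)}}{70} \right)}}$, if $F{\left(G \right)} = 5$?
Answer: $\frac{\sqrt{13400360892989}}{42483} \approx 86.167$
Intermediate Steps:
$N{\left(Y \right)} = 68 + Y^{2} - 6 Y^{3}$ ($N{\left(Y \right)} = \left(Y^{2} + - 6 Y^{2} Y\right) + 68 = \left(Y^{2} - 6 Y^{3}\right) + 68 = 68 + Y^{2} - 6 Y^{3}$)
$\sqrt{7357 + N{\left(- \frac{31}{-102} + \frac{F{\left(8 \right)}}{70} \right)}} = \sqrt{7357 + \left(68 + \left(- \frac{31}{-102} + \frac{5}{70}\right)^{2} - 6 \left(- \frac{31}{-102} + \frac{5}{70}\right)^{3}\right)} = \sqrt{7357 + \left(68 + \left(\left(-31\right) \left(- \frac{1}{102}\right) + 5 \cdot \frac{1}{70}\right)^{2} - 6 \left(\left(-31\right) \left(- \frac{1}{102}\right) + 5 \cdot \frac{1}{70}\right)^{3}\right)} = \sqrt{7357 + \left(68 + \left(\frac{31}{102} + \frac{1}{14}\right)^{2} - 6 \left(\frac{31}{102} + \frac{1}{14}\right)^{3}\right)} = \sqrt{7357 + \left(68 + \left(\frac{134}{357}\right)^{2} - 6 \left(\frac{134}{357}\right)^{3}\right)} = \sqrt{7357 + \left(68 + \frac{17956}{127449} - \frac{4812208}{15166431}\right)} = \sqrt{7357 + \frac{1028641864}{15166431}} = \sqrt{\frac{112608074731}{15166431}} = \frac{\sqrt{13400360892989}}{42483}$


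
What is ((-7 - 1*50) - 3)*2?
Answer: -120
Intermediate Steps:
((-7 - 1*50) - 3)*2 = ((-7 - 50) - 3)*2 = (-57 - 3)*2 = -60*2 = -120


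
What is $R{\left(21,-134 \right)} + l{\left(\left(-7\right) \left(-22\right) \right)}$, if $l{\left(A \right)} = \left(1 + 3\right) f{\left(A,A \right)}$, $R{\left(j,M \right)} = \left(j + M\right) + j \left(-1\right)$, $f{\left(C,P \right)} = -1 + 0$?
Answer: $-138$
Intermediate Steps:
$f{\left(C,P \right)} = -1$
$R{\left(j,M \right)} = M$ ($R{\left(j,M \right)} = \left(M + j\right) - j = M$)
$l{\left(A \right)} = -4$ ($l{\left(A \right)} = \left(1 + 3\right) \left(-1\right) = 4 \left(-1\right) = -4$)
$R{\left(21,-134 \right)} + l{\left(\left(-7\right) \left(-22\right) \right)} = -134 - 4 = -138$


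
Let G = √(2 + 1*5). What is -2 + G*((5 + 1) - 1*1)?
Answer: -2 + 5*√7 ≈ 11.229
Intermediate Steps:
G = √7 (G = √(2 + 5) = √7 ≈ 2.6458)
-2 + G*((5 + 1) - 1*1) = -2 + √7*((5 + 1) - 1*1) = -2 + √7*(6 - 1) = -2 + √7*5 = -2 + 5*√7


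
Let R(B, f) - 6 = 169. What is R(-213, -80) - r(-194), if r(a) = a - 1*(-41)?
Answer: 328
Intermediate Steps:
r(a) = 41 + a (r(a) = a + 41 = 41 + a)
R(B, f) = 175 (R(B, f) = 6 + 169 = 175)
R(-213, -80) - r(-194) = 175 - (41 - 194) = 175 - 1*(-153) = 175 + 153 = 328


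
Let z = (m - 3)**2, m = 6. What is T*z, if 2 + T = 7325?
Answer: 65907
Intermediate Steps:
z = 9 (z = (6 - 3)**2 = 3**2 = 9)
T = 7323 (T = -2 + 7325 = 7323)
T*z = 7323*9 = 65907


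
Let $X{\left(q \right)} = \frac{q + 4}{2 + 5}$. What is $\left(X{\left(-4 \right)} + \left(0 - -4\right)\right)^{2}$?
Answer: $16$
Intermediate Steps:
$X{\left(q \right)} = \frac{4}{7} + \frac{q}{7}$ ($X{\left(q \right)} = \frac{4 + q}{7} = \left(4 + q\right) \frac{1}{7} = \frac{4}{7} + \frac{q}{7}$)
$\left(X{\left(-4 \right)} + \left(0 - -4\right)\right)^{2} = \left(\left(\frac{4}{7} + \frac{1}{7} \left(-4\right)\right) + \left(0 - -4\right)\right)^{2} = \left(\left(\frac{4}{7} - \frac{4}{7}\right) + \left(0 + 4\right)\right)^{2} = \left(0 + 4\right)^{2} = 4^{2} = 16$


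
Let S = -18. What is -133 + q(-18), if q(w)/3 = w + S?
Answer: -241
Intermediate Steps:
q(w) = -54 + 3*w (q(w) = 3*(w - 18) = 3*(-18 + w) = -54 + 3*w)
-133 + q(-18) = -133 + (-54 + 3*(-18)) = -133 + (-54 - 54) = -133 - 108 = -241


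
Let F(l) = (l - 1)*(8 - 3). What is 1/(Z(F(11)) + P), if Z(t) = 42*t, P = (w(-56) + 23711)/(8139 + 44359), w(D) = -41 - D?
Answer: 26249/55134763 ≈ 0.00047609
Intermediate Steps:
F(l) = -5 + 5*l (F(l) = (-1 + l)*5 = -5 + 5*l)
P = 11863/26249 (P = ((-41 - 1*(-56)) + 23711)/(8139 + 44359) = ((-41 + 56) + 23711)/52498 = (15 + 23711)*(1/52498) = 23726*(1/52498) = 11863/26249 ≈ 0.45194)
1/(Z(F(11)) + P) = 1/(42*(-5 + 5*11) + 11863/26249) = 1/(42*(-5 + 55) + 11863/26249) = 1/(42*50 + 11863/26249) = 1/(2100 + 11863/26249) = 1/(55134763/26249) = 26249/55134763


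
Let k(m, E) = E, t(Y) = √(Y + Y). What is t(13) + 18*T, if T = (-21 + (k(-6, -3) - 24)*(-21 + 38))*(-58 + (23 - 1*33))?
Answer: 587520 + √26 ≈ 5.8753e+5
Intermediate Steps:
t(Y) = √2*√Y (t(Y) = √(2*Y) = √2*√Y)
T = 32640 (T = (-21 + (-3 - 24)*(-21 + 38))*(-58 + (23 - 1*33)) = (-21 - 27*17)*(-58 + (23 - 33)) = (-21 - 459)*(-58 - 10) = -480*(-68) = 32640)
t(13) + 18*T = √2*√13 + 18*32640 = √26 + 587520 = 587520 + √26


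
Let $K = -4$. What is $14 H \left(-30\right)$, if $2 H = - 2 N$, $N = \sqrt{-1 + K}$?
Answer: $420 i \sqrt{5} \approx 939.15 i$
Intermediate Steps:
$N = i \sqrt{5}$ ($N = \sqrt{-1 - 4} = \sqrt{-5} = i \sqrt{5} \approx 2.2361 i$)
$H = - i \sqrt{5}$ ($H = \frac{\left(-2\right) i \sqrt{5}}{2} = - i \sqrt{5} \approx - 2.2361 i$)
$14 H \left(-30\right) = 14 \left(- i \sqrt{5}\right) \left(-30\right) = - 14 i \sqrt{5} \left(-30\right) = 420 i \sqrt{5}$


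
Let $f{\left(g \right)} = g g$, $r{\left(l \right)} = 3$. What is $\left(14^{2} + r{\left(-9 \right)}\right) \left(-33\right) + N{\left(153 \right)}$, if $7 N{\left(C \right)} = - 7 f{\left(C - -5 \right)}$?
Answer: $-31531$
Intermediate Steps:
$f{\left(g \right)} = g^{2}$
$N{\left(C \right)} = - \left(5 + C\right)^{2}$ ($N{\left(C \right)} = \frac{\left(-7\right) \left(C - -5\right)^{2}}{7} = \frac{\left(-7\right) \left(C + 5\right)^{2}}{7} = \frac{\left(-7\right) \left(5 + C\right)^{2}}{7} = - \left(5 + C\right)^{2}$)
$\left(14^{2} + r{\left(-9 \right)}\right) \left(-33\right) + N{\left(153 \right)} = \left(14^{2} + 3\right) \left(-33\right) - \left(5 + 153\right)^{2} = \left(196 + 3\right) \left(-33\right) - 158^{2} = 199 \left(-33\right) - 24964 = -6567 - 24964 = -31531$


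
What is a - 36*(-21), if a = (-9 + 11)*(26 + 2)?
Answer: 812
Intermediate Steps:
a = 56 (a = 2*28 = 56)
a - 36*(-21) = 56 - 36*(-21) = 56 + 756 = 812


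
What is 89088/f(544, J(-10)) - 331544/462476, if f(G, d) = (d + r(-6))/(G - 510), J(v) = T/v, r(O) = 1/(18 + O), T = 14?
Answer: -21012548110874/9133901 ≈ -2.3005e+6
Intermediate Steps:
J(v) = 14/v
f(G, d) = (1/12 + d)/(-510 + G) (f(G, d) = (d + 1/(18 - 6))/(G - 510) = (d + 1/12)/(-510 + G) = (1/12 + d)/(-510 + G))
89088/f(544, J(-10)) - 331544/462476 = 89088/(((1/12 + 14/(-10))/(-510 + 544))) - 331544/462476 = 89088/(((1/12 + 14*(-1/10))/34)) - 331544*1/462476 = 89088/(((1/12 - 7/5)/34)) - 82886/115619 = 89088/(((1/34)*(-79/60))) - 82886/115619 = 89088/(-79/2040) - 82886/115619 = 89088*(-2040/79) - 82886/115619 = -181739520/79 - 82886/115619 = -21012548110874/9133901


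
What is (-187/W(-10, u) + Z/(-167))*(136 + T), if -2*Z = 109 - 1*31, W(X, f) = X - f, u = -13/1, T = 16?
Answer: -4729024/501 ≈ -9439.2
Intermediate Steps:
u = -13 (u = -13*1 = -13)
Z = -39 (Z = -(109 - 1*31)/2 = -(109 - 31)/2 = -½*78 = -39)
(-187/W(-10, u) + Z/(-167))*(136 + T) = (-187/(-10 - 1*(-13)) - 39/(-167))*(136 + 16) = (-187/(-10 + 13) - 39*(-1/167))*152 = (-187/3 + 39/167)*152 = -31112/501*152 = -4729024/501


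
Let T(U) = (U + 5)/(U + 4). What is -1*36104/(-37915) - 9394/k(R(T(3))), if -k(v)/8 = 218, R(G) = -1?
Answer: 209569443/33061880 ≈ 6.3387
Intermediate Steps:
T(U) = (5 + U)/(4 + U)
k(v) = -1744 (k(v) = -8*218 = -1744)
-1*36104/(-37915) - 9394/k(R(T(3))) = -1*36104/(-37915) - 9394/(-1744) = -36104*(-1/37915) - 9394*(-1/1744) = 36104/37915 + 4697/872 = 209569443/33061880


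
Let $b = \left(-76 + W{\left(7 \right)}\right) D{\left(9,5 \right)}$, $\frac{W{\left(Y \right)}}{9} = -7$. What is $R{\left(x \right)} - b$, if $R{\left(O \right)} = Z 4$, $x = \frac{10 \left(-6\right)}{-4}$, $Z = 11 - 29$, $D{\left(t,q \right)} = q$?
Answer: $623$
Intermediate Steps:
$W{\left(Y \right)} = -63$ ($W{\left(Y \right)} = 9 \left(-7\right) = -63$)
$Z = -18$
$x = 15$ ($x = \left(-60\right) \left(- \frac{1}{4}\right) = 15$)
$b = -695$ ($b = \left(-76 - 63\right) 5 = \left(-139\right) 5 = -695$)
$R{\left(O \right)} = -72$ ($R{\left(O \right)} = \left(-18\right) 4 = -72$)
$R{\left(x \right)} - b = -72 - -695 = -72 + 695 = 623$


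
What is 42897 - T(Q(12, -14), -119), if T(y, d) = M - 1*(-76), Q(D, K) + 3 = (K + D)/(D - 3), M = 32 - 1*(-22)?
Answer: 42767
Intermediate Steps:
M = 54 (M = 32 + 22 = 54)
Q(D, K) = -3 + (D + K)/(-3 + D) (Q(D, K) = -3 + (K + D)/(D - 3) = -3 + (D + K)/(-3 + D))
T(y, d) = 130 (T(y, d) = 54 - 1*(-76) = 54 + 76 = 130)
42897 - T(Q(12, -14), -119) = 42897 - 1*130 = 42897 - 130 = 42767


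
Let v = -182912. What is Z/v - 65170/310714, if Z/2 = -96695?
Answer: 12042151355/14208329792 ≈ 0.84754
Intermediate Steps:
Z = -193390 (Z = 2*(-96695) = -193390)
Z/v - 65170/310714 = -193390/(-182912) - 65170/310714 = -193390*(-1/182912) - 65170*1/310714 = 96695/91456 - 32585/155357 = 12042151355/14208329792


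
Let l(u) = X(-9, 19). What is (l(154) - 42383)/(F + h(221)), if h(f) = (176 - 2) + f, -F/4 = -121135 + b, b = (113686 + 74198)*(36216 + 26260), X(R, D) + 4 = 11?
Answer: 42376/46952478201 ≈ 9.0253e-7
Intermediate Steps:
X(R, D) = 7 (X(R, D) = -4 + 11 = 7)
b = 11738240784 (b = 187884*62476 = 11738240784)
l(u) = 7
F = -46952478596 (F = -4*(-121135 + 11738240784) = -4*11738119649 = -46952478596)
h(f) = 174 + f
(l(154) - 42383)/(F + h(221)) = (7 - 42383)/(-46952478596 + (174 + 221)) = -42376/(-46952478596 + 395) = -42376/(-46952478201) = -42376*(-1/46952478201) = 42376/46952478201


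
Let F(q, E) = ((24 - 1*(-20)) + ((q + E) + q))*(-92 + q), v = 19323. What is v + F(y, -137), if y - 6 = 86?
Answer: 19323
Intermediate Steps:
y = 92 (y = 6 + 86 = 92)
F(q, E) = (-92 + q)*(44 + E + 2*q) (F(q, E) = ((24 + 20) + ((E + q) + q))*(-92 + q) = (44 + (E + 2*q))*(-92 + q) = (44 + E + 2*q)*(-92 + q) = (-92 + q)*(44 + E + 2*q))
v + F(y, -137) = 19323 + (-4048 - 140*92 - 92*(-137) + 2*92² - 137*92) = 19323 + (-4048 - 12880 + 12604 + 2*8464 - 12604) = 19323 + (-4048 - 12880 + 12604 + 16928 - 12604) = 19323 + 0 = 19323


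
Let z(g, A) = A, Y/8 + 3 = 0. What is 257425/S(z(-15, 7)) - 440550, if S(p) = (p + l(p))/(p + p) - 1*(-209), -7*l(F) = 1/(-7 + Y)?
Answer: -139805638475/318231 ≈ -4.3932e+5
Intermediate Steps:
Y = -24 (Y = -24 + 8*0 = -24 + 0 = -24)
l(F) = 1/217 (l(F) = -1/(7*(-7 - 24)) = -1/7/(-31) = -1/7*(-1/31) = 1/217)
S(p) = 209 + (1/217 + p)/(2*p) (S(p) = (p + 1/217)/(p + p) - 1*(-209) = (1/217 + p)/((2*p)) + 209 = (1/217 + p)*(1/(2*p)) + 209 = (1/217 + p)/(2*p) + 209 = 209 + (1/217 + p)/(2*p))
257425/S(z(-15, 7)) - 440550 = 257425/(((1/434)*(1 + 90923*7)/7)) - 440550 = 257425/(((1/434)*(1/7)*(1 + 636461))) - 440550 = 257425/(((1/434)*(1/7)*636462)) - 440550 = 257425/(318231/1519) - 440550 = 257425*(1519/318231) - 440550 = 391028575/318231 - 440550 = -139805638475/318231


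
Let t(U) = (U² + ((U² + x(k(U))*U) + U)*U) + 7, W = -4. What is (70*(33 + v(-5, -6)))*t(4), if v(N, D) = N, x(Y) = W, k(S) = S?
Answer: 76440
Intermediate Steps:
x(Y) = -4
t(U) = 7 + U² + U*(U² - 3*U) (t(U) = (U² + ((U² - 4*U) + U)*U) + 7 = (U² + (U² - 3*U)*U) + 7 = (U² + U*(U² - 3*U)) + 7 = 7 + U² + U*(U² - 3*U))
(70*(33 + v(-5, -6)))*t(4) = (70*(33 - 5))*(7 + 4³ - 2*4²) = (70*28)*(7 + 64 - 2*16) = 1960*(7 + 64 - 32) = 1960*39 = 76440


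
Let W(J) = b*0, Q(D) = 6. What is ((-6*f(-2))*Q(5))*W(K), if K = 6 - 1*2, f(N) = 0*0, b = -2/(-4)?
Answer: 0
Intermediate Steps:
b = ½ (b = -2*(-¼) = ½ ≈ 0.50000)
f(N) = 0
K = 4 (K = 6 - 2 = 4)
W(J) = 0 (W(J) = (½)*0 = 0)
((-6*f(-2))*Q(5))*W(K) = (-6*0*6)*0 = (0*6)*0 = 0*0 = 0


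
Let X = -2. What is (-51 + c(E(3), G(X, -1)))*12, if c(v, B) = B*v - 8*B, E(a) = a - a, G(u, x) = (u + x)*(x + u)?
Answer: -1476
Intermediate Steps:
G(u, x) = (u + x)**2 (G(u, x) = (u + x)*(u + x) = (u + x)**2)
E(a) = 0
c(v, B) = -8*B + B*v
(-51 + c(E(3), G(X, -1)))*12 = (-51 + (-2 - 1)**2*(-8 + 0))*12 = (-51 + (-3)**2*(-8))*12 = (-51 + 9*(-8))*12 = (-51 - 72)*12 = -123*12 = -1476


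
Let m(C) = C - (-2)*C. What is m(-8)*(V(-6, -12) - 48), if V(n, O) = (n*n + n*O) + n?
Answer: -1296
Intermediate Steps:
V(n, O) = n + n**2 + O*n (V(n, O) = (n**2 + O*n) + n = n + n**2 + O*n)
m(C) = 3*C (m(C) = C + 2*C = 3*C)
m(-8)*(V(-6, -12) - 48) = (3*(-8))*(-6*(1 - 12 - 6) - 48) = -24*(-6*(-17) - 48) = -24*(102 - 48) = -24*54 = -1296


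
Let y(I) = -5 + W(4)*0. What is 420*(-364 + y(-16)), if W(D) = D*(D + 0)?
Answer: -154980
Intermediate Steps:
W(D) = D² (W(D) = D*D = D²)
y(I) = -5 (y(I) = -5 + 4²*0 = -5 + 16*0 = -5 + 0 = -5)
420*(-364 + y(-16)) = 420*(-364 - 5) = 420*(-369) = -154980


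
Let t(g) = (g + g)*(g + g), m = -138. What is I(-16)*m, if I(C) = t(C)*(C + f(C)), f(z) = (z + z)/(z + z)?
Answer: 2119680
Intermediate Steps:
f(z) = 1 (f(z) = (2*z)/((2*z)) = (2*z)*(1/(2*z)) = 1)
t(g) = 4*g**2 (t(g) = (2*g)*(2*g) = 4*g**2)
I(C) = 4*C**2*(1 + C) (I(C) = (4*C**2)*(C + 1) = (4*C**2)*(1 + C) = 4*C**2*(1 + C))
I(-16)*m = (4*(-16)**2*(1 - 16))*(-138) = (4*256*(-15))*(-138) = -15360*(-138) = 2119680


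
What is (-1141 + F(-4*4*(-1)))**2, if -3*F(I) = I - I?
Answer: 1301881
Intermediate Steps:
F(I) = 0 (F(I) = -(I - I)/3 = -1/3*0 = 0)
(-1141 + F(-4*4*(-1)))**2 = (-1141 + 0)**2 = (-1141)**2 = 1301881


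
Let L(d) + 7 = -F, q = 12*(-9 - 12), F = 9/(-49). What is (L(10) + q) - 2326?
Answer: -126656/49 ≈ -2584.8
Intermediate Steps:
F = -9/49 (F = 9*(-1/49) = -9/49 ≈ -0.18367)
q = -252 (q = 12*(-21) = -252)
L(d) = -334/49 (L(d) = -7 - 1*(-9/49) = -7 + 9/49 = -334/49)
(L(10) + q) - 2326 = (-334/49 - 252) - 2326 = -12682/49 - 2326 = -126656/49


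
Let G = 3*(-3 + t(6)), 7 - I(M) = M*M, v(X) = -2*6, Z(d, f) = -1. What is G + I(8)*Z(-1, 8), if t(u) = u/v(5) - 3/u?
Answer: 45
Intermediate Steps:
v(X) = -12
t(u) = -3/u - u/12 (t(u) = u/(-12) - 3/u = u*(-1/12) - 3/u = -u/12 - 3/u = -3/u - u/12)
I(M) = 7 - M**2 (I(M) = 7 - M*M = 7 - M**2)
G = -12 (G = 3*(-3 + (-3/6 - 1/12*6)) = 3*(-3 + (-3*1/6 - 1/2)) = 3*(-3 + (-1/2 - 1/2)) = 3*(-3 - 1) = 3*(-4) = -12)
G + I(8)*Z(-1, 8) = -12 + (7 - 1*8**2)*(-1) = -12 + (7 - 1*64)*(-1) = -12 + (7 - 64)*(-1) = -12 - 57*(-1) = -12 + 57 = 45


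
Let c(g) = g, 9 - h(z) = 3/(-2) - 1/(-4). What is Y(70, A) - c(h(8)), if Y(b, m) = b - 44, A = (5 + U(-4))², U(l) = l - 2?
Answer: 63/4 ≈ 15.750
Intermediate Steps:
U(l) = -2 + l
h(z) = 41/4 (h(z) = 9 - (3/(-2) - 1/(-4)) = 9 - (3*(-½) - 1*(-¼)) = 9 - (-3/2 + ¼) = 9 - 1*(-5/4) = 9 + 5/4 = 41/4)
A = 1 (A = (5 + (-2 - 4))² = (5 - 6)² = (-1)² = 1)
Y(b, m) = -44 + b
Y(70, A) - c(h(8)) = (-44 + 70) - 1*41/4 = 26 - 41/4 = 63/4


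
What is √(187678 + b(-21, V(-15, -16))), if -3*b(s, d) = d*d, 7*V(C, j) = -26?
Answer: √82763970/21 ≈ 433.21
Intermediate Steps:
V(C, j) = -26/7 (V(C, j) = (⅐)*(-26) = -26/7)
b(s, d) = -d²/3 (b(s, d) = -d*d/3 = -d²/3)
√(187678 + b(-21, V(-15, -16))) = √(187678 - (-26/7)²/3) = √(187678 - ⅓*676/49) = √(187678 - 676/147) = √(27587990/147) = √82763970/21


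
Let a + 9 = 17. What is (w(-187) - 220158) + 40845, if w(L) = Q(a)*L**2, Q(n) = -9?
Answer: -494034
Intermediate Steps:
a = 8 (a = -9 + 17 = 8)
w(L) = -9*L**2
(w(-187) - 220158) + 40845 = (-9*(-187)**2 - 220158) + 40845 = (-9*34969 - 220158) + 40845 = (-314721 - 220158) + 40845 = -534879 + 40845 = -494034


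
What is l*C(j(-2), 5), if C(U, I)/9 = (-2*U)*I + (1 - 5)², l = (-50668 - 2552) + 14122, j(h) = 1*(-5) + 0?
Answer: -23224212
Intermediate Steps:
j(h) = -5 (j(h) = -5 + 0 = -5)
l = -39098 (l = -53220 + 14122 = -39098)
C(U, I) = 144 - 18*I*U (C(U, I) = 9*((-2*U)*I + (1 - 5)²) = 9*(-2*I*U + (-4)²) = 9*(-2*I*U + 16) = 9*(16 - 2*I*U) = 144 - 18*I*U)
l*C(j(-2), 5) = -39098*(144 - 18*5*(-5)) = -39098*(144 + 450) = -39098*594 = -23224212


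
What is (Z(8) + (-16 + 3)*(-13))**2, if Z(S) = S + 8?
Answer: 34225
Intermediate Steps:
Z(S) = 8 + S
(Z(8) + (-16 + 3)*(-13))**2 = ((8 + 8) + (-16 + 3)*(-13))**2 = (16 - 13*(-13))**2 = (16 + 169)**2 = 185**2 = 34225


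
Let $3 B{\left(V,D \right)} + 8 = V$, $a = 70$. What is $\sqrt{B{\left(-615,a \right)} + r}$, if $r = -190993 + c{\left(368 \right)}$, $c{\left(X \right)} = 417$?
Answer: $\frac{i \sqrt{1717053}}{3} \approx 436.79 i$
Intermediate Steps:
$B{\left(V,D \right)} = - \frac{8}{3} + \frac{V}{3}$
$r = -190576$ ($r = -190993 + 417 = -190576$)
$\sqrt{B{\left(-615,a \right)} + r} = \sqrt{\left(- \frac{8}{3} + \frac{1}{3} \left(-615\right)\right) - 190576} = \sqrt{\left(- \frac{8}{3} - 205\right) - 190576} = \sqrt{- \frac{623}{3} - 190576} = \sqrt{- \frac{572351}{3}} = \frac{i \sqrt{1717053}}{3}$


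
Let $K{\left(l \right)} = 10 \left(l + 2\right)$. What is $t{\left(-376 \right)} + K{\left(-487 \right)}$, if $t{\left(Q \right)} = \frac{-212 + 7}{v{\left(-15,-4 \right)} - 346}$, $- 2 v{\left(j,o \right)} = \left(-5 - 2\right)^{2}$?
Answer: $- \frac{3593440}{741} \approx -4849.4$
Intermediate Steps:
$K{\left(l \right)} = 20 + 10 l$ ($K{\left(l \right)} = 10 \left(2 + l\right) = 20 + 10 l$)
$v{\left(j,o \right)} = - \frac{49}{2}$ ($v{\left(j,o \right)} = - \frac{\left(-5 - 2\right)^{2}}{2} = - \frac{\left(-7\right)^{2}}{2} = \left(- \frac{1}{2}\right) 49 = - \frac{49}{2}$)
$t{\left(Q \right)} = \frac{410}{741}$ ($t{\left(Q \right)} = \frac{-212 + 7}{- \frac{49}{2} - 346} = - \frac{205}{- \frac{741}{2}} = \left(-205\right) \left(- \frac{2}{741}\right) = \frac{410}{741}$)
$t{\left(-376 \right)} + K{\left(-487 \right)} = \frac{410}{741} + \left(20 + 10 \left(-487\right)\right) = \frac{410}{741} + \left(20 - 4870\right) = \frac{410}{741} - 4850 = - \frac{3593440}{741}$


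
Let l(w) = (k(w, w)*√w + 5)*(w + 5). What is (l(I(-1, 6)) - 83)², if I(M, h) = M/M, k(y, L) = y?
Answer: 2209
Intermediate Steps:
I(M, h) = 1
l(w) = (5 + w)*(5 + w^(3/2)) (l(w) = (w*√w + 5)*(w + 5) = (w^(3/2) + 5)*(5 + w) = (5 + w^(3/2))*(5 + w) = (5 + w)*(5 + w^(3/2)))
(l(I(-1, 6)) - 83)² = ((25 + 1^(5/2) + 5*1 + 5*1^(3/2)) - 83)² = ((25 + 1 + 5 + 5*1) - 83)² = ((25 + 1 + 5 + 5) - 83)² = (36 - 83)² = (-47)² = 2209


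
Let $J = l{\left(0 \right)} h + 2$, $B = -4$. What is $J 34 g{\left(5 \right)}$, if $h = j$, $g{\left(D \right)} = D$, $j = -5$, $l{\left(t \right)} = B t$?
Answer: $340$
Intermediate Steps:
$l{\left(t \right)} = - 4 t$
$h = -5$
$J = 2$ ($J = \left(-4\right) 0 \left(-5\right) + 2 = 0 \left(-5\right) + 2 = 0 + 2 = 2$)
$J 34 g{\left(5 \right)} = 2 \cdot 34 \cdot 5 = 68 \cdot 5 = 340$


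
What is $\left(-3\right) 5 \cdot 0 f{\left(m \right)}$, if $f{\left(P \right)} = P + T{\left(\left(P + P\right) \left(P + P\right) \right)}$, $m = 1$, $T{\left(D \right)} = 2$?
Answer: $0$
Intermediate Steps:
$f{\left(P \right)} = 2 + P$ ($f{\left(P \right)} = P + 2 = 2 + P$)
$\left(-3\right) 5 \cdot 0 f{\left(m \right)} = \left(-3\right) 5 \cdot 0 \left(2 + 1\right) = \left(-15\right) 0 \cdot 3 = 0 \cdot 3 = 0$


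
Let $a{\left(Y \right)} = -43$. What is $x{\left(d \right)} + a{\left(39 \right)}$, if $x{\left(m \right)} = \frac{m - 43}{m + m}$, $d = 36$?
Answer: $- \frac{3103}{72} \approx -43.097$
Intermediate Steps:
$x{\left(m \right)} = \frac{-43 + m}{2 m}$
$x{\left(d \right)} + a{\left(39 \right)} = \frac{-43 + 36}{2 \cdot 36} - 43 = \frac{1}{2} \cdot \frac{1}{36} \left(-7\right) - 43 = - \frac{7}{72} - 43 = - \frac{3103}{72}$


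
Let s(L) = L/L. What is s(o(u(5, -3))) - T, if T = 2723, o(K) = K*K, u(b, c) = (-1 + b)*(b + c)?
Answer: -2722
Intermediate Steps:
o(K) = K²
s(L) = 1
s(o(u(5, -3))) - T = 1 - 1*2723 = 1 - 2723 = -2722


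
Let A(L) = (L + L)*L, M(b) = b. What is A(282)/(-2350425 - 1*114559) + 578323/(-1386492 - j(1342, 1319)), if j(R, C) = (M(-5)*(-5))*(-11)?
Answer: -205753997906/427125340691 ≈ -0.48172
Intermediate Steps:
A(L) = 2*L**2 (A(L) = (2*L)*L = 2*L**2)
j(R, C) = -275 (j(R, C) = -5*(-5)*(-11) = 25*(-11) = -275)
A(282)/(-2350425 - 1*114559) + 578323/(-1386492 - j(1342, 1319)) = (2*282**2)/(-2350425 - 1*114559) + 578323/(-1386492 - 1*(-275)) = (2*79524)/(-2350425 - 114559) + 578323/(-1386492 + 275) = 159048/(-2464984) + 578323/(-1386217) = 159048*(-1/2464984) + 578323*(-1/1386217) = -19881/308123 - 578323/1386217 = -205753997906/427125340691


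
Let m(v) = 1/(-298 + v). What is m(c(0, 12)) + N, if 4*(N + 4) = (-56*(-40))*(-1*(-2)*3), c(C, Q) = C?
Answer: 1000087/298 ≈ 3356.0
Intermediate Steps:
N = 3356 (N = -4 + ((-56*(-40))*(-1*(-2)*3))/4 = -4 + (2240*(2*3))/4 = -4 + (2240*6)/4 = -4 + (¼)*13440 = -4 + 3360 = 3356)
m(c(0, 12)) + N = 1/(-298 + 0) + 3356 = 1/(-298) + 3356 = -1/298 + 3356 = 1000087/298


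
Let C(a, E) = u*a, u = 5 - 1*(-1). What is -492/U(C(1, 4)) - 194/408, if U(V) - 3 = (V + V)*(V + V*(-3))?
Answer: 28897/9588 ≈ 3.0139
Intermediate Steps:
u = 6 (u = 5 + 1 = 6)
C(a, E) = 6*a
U(V) = 3 - 4*V**2 (U(V) = 3 + (V + V)*(V + V*(-3)) = 3 + (2*V)*(V - 3*V) = 3 + (2*V)*(-2*V) = 3 - 4*V**2)
-492/U(C(1, 4)) - 194/408 = -492/(3 - 4*(6*1)**2) - 194/408 = -492/(3 - 4*6**2) - 194*1/408 = -492/(3 - 4*36) - 97/204 = -492/(3 - 144) - 97/204 = -492/(-141) - 97/204 = -492*(-1/141) - 97/204 = 164/47 - 97/204 = 28897/9588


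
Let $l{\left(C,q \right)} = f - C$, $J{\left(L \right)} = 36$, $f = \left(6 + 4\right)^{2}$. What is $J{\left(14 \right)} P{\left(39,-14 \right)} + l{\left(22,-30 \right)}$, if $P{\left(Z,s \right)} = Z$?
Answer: $1482$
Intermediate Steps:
$f = 100$ ($f = 10^{2} = 100$)
$l{\left(C,q \right)} = 100 - C$
$J{\left(14 \right)} P{\left(39,-14 \right)} + l{\left(22,-30 \right)} = 36 \cdot 39 + \left(100 - 22\right) = 1404 + \left(100 - 22\right) = 1404 + 78 = 1482$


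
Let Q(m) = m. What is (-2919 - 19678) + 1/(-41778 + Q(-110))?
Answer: -946543137/41888 ≈ -22597.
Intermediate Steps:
(-2919 - 19678) + 1/(-41778 + Q(-110)) = (-2919 - 19678) + 1/(-41778 - 110) = -22597 + 1/(-41888) = -22597 - 1/41888 = -946543137/41888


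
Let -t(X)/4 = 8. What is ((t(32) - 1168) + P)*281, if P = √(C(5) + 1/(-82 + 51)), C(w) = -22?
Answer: -337200 + 281*I*√21173/31 ≈ -3.372e+5 + 1319.0*I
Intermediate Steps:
t(X) = -32 (t(X) = -4*8 = -32)
P = I*√21173/31 (P = √(-22 + 1/(-82 + 51)) = √(-22 + 1/(-31)) = √(-22 - 1/31) = √(-683/31) = I*√21173/31 ≈ 4.6939*I)
((t(32) - 1168) + P)*281 = ((-32 - 1168) + I*√21173/31)*281 = (-1200 + I*√21173/31)*281 = -337200 + 281*I*√21173/31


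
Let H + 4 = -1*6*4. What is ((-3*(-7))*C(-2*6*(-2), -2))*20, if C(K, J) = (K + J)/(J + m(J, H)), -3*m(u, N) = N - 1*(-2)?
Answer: 1386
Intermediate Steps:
H = -28 (H = -4 - 1*6*4 = -4 - 6*4 = -4 - 24 = -28)
m(u, N) = -⅔ - N/3 (m(u, N) = -(N - 1*(-2))/3 = -(N + 2)/3 = -(2 + N)/3 = -⅔ - N/3)
C(K, J) = (J + K)/(26/3 + J) (C(K, J) = (K + J)/(J + (-⅔ - ⅓*(-28))) = (J + K)/(J + (-⅔ + 28/3)) = (J + K)/(J + 26/3) = (J + K)/(26/3 + J))
((-3*(-7))*C(-2*6*(-2), -2))*20 = ((-3*(-7))*(3*(-2 - 2*6*(-2))/(26 + 3*(-2))))*20 = (21*(3*(-2 - 12*(-2))/(26 - 6)))*20 = (21*(3*(-2 + 24)/20))*20 = (21*(3*(1/20)*22))*20 = (21*(33/10))*20 = (693/10)*20 = 1386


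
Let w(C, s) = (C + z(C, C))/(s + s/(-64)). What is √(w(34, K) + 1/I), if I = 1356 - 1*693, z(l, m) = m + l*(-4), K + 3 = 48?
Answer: I*√7432151545/69615 ≈ 1.2384*I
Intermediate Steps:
K = 45 (K = -3 + 48 = 45)
z(l, m) = m - 4*l
w(C, s) = -128*C/(63*s) (w(C, s) = (C + (C - 4*C))/(s + s/(-64)) = (C - 3*C)/(s + s*(-1/64)) = (-2*C)/(s - s/64) = (-2*C)/((63*s/64)) = (-2*C)*(64/(63*s)) = -128*C/(63*s))
I = 663 (I = 1356 - 693 = 663)
√(w(34, K) + 1/I) = √(-128/63*34/45 + 1/663) = √(-128/63*34*1/45 + 1/663) = √(-4352/2835 + 1/663) = √(-960847/626535) = I*√7432151545/69615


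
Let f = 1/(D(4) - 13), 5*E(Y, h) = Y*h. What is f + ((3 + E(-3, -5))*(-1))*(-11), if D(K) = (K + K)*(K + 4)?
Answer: 3367/51 ≈ 66.020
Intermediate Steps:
E(Y, h) = Y*h/5 (E(Y, h) = (Y*h)/5 = Y*h/5)
D(K) = 2*K*(4 + K) (D(K) = (2*K)*(4 + K) = 2*K*(4 + K))
f = 1/51 (f = 1/(2*4*(4 + 4) - 13) = 1/(2*4*8 - 13) = 1/(64 - 13) = 1/51 ≈ 0.019608)
f + ((3 + E(-3, -5))*(-1))*(-11) = 1/51 + ((3 + (⅕)*(-3)*(-5))*(-1))*(-11) = 1/51 + ((3 + 3)*(-1))*(-11) = 1/51 + (6*(-1))*(-11) = 1/51 - 6*(-11) = 1/51 + 66 = 3367/51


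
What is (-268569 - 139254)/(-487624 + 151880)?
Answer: 407823/335744 ≈ 1.2147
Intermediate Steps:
(-268569 - 139254)/(-487624 + 151880) = -407823/(-335744) = -407823*(-1/335744) = 407823/335744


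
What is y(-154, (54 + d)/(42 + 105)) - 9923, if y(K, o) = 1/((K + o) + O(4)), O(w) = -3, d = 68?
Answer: -227802458/22957 ≈ -9923.0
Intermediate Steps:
y(K, o) = 1/(-3 + K + o) (y(K, o) = 1/((K + o) - 3) = 1/(-3 + K + o))
y(-154, (54 + d)/(42 + 105)) - 9923 = 1/(-3 - 154 + (54 + 68)/(42 + 105)) - 9923 = 1/(-3 - 154 + 122/147) - 9923 = 1/(-22957/147) - 9923 = -147/22957 - 9923 = -227802458/22957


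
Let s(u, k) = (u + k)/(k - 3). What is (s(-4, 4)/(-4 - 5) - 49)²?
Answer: 2401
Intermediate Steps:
s(u, k) = (k + u)/(-3 + k)
(s(-4, 4)/(-4 - 5) - 49)² = (((4 - 4)/(-3 + 4))/(-4 - 5) - 49)² = ((0/1)/(-9) - 49)² = (-0/9 - 49)² = (-⅑*0 - 49)² = (0 - 49)² = (-49)² = 2401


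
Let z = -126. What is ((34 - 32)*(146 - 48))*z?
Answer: -24696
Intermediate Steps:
((34 - 32)*(146 - 48))*z = ((34 - 32)*(146 - 48))*(-126) = (2*98)*(-126) = 196*(-126) = -24696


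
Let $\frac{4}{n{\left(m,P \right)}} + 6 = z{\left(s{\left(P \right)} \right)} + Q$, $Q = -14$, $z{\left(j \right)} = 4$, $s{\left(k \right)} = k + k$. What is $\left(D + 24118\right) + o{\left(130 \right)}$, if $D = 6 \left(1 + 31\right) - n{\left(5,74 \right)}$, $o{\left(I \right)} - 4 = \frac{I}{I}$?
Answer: $\frac{97261}{4} \approx 24315.0$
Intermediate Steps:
$s{\left(k \right)} = 2 k$
$o{\left(I \right)} = 5$ ($o{\left(I \right)} = 4 + \frac{I}{I} = 4 + 1 = 5$)
$n{\left(m,P \right)} = - \frac{1}{4}$ ($n{\left(m,P \right)} = \frac{4}{-6 + \left(4 - 14\right)} = \frac{4}{-6 - 10} = \frac{4}{-16} = 4 \left(- \frac{1}{16}\right) = - \frac{1}{4}$)
$D = \frac{769}{4}$ ($D = 6 \left(1 + 31\right) - - \frac{1}{4} = 6 \cdot 32 + \frac{1}{4} = 192 + \frac{1}{4} = \frac{769}{4} \approx 192.25$)
$\left(D + 24118\right) + o{\left(130 \right)} = \left(\frac{769}{4} + 24118\right) + 5 = \frac{97241}{4} + 5 = \frac{97261}{4}$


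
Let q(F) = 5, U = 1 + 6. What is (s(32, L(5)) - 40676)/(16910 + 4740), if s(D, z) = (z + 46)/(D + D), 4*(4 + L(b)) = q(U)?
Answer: -10412883/5542400 ≈ -1.8788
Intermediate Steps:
U = 7
L(b) = -11/4 (L(b) = -4 + (1/4)*5 = -4 + 5/4 = -11/4)
s(D, z) = (46 + z)/(2*D) (s(D, z) = (46 + z)/((2*D)) = (46 + z)*(1/(2*D)) = (46 + z)/(2*D))
(s(32, L(5)) - 40676)/(16910 + 4740) = ((1/2)*(46 - 11/4)/32 - 40676)/(16910 + 4740) = ((1/2)*(1/32)*(173/4) - 40676)/21650 = (173/256 - 40676)*(1/21650) = -10412883/256*1/21650 = -10412883/5542400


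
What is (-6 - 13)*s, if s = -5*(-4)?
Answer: -380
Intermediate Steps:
s = 20
(-6 - 13)*s = (-6 - 13)*20 = -19*20 = -380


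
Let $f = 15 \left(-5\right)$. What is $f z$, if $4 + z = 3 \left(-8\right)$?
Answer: $2100$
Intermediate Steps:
$f = -75$
$z = -28$ ($z = -4 + 3 \left(-8\right) = -4 - 24 = -28$)
$f z = \left(-75\right) \left(-28\right) = 2100$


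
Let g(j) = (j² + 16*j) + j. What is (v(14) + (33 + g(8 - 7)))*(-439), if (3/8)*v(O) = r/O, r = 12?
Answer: -163747/7 ≈ -23392.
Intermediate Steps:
g(j) = j² + 17*j
v(O) = 32/O (v(O) = 8*(12/O)/3 = 32/O)
(v(14) + (33 + g(8 - 7)))*(-439) = (32/14 + (33 + (8 - 7)*(17 + (8 - 7))))*(-439) = (32*(1/14) + (33 + 1*(17 + 1)))*(-439) = (16/7 + (33 + 1*18))*(-439) = (16/7 + (33 + 18))*(-439) = (16/7 + 51)*(-439) = (373/7)*(-439) = -163747/7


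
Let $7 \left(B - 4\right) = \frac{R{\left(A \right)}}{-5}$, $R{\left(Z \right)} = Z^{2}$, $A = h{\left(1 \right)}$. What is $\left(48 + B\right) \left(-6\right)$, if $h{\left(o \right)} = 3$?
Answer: $- \frac{10866}{35} \approx -310.46$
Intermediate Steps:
$A = 3$
$B = \frac{131}{35}$ ($B = 4 + \frac{3^{2} \frac{1}{-5}}{7} = 4 + \frac{9 \left(- \frac{1}{5}\right)}{7} = 4 + \frac{1}{7} \left(- \frac{9}{5}\right) = 4 - \frac{9}{35} = \frac{131}{35} \approx 3.7429$)
$\left(48 + B\right) \left(-6\right) = \left(48 + \frac{131}{35}\right) \left(-6\right) = \frac{1811}{35} \left(-6\right) = - \frac{10866}{35}$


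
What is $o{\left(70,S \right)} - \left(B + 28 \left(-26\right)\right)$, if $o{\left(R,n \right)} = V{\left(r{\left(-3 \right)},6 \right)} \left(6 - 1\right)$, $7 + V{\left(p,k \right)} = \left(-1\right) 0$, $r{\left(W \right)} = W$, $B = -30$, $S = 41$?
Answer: $723$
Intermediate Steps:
$V{\left(p,k \right)} = -7$ ($V{\left(p,k \right)} = -7 - 0 = -7 + 0 = -7$)
$o{\left(R,n \right)} = -35$ ($o{\left(R,n \right)} = - 7 \left(6 - 1\right) = \left(-7\right) 5 = -35$)
$o{\left(70,S \right)} - \left(B + 28 \left(-26\right)\right) = -35 - \left(-30 + 28 \left(-26\right)\right) = -35 - \left(-30 - 728\right) = -35 - -758 = -35 + 758 = 723$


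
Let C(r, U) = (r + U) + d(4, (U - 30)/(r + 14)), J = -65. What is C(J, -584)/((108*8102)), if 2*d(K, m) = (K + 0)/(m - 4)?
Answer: -66497/89689140 ≈ -0.00074142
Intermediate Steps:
d(K, m) = K/(2*(-4 + m)) (d(K, m) = ((K + 0)/(m - 4))/2 = (K/(-4 + m))/2 = K/(2*(-4 + m)))
C(r, U) = U + r + 2/(-4 + (-30 + U)/(14 + r)) (C(r, U) = (r + U) + (1/2)*4/(-4 + (U - 30)/(r + 14)) = (U + r) + (1/2)*4/(-4 + (-30 + U)/(14 + r)) = (U + r) + 2/(-4 + (-30 + U)/(14 + r)) = U + r + 2/(-4 + (-30 + U)/(14 + r)))
C(J, -584)/((108*8102)) = (-584 - 65 + 2/(-4 + (-30 - 584)/(14 - 65)))/((108*8102)) = (-584 - 65 + 2/(-4 - 614/(-51)))/875016 = (-584 - 65 + 2/(-4 - 1/51*(-614)))*(1/875016) = (-584 - 65 + 2/(-4 + 614/51))*(1/875016) = (-584 - 65 + 2/(410/51))*(1/875016) = (-584 - 65 + 2*(51/410))*(1/875016) = (-584 - 65 + 51/205)*(1/875016) = -132994/205*1/875016 = -66497/89689140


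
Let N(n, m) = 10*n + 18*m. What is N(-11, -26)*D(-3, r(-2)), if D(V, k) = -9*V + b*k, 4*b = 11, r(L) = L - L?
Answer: -15606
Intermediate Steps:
r(L) = 0
b = 11/4 (b = (¼)*11 = 11/4 ≈ 2.7500)
D(V, k) = -9*V + 11*k/4
N(-11, -26)*D(-3, r(-2)) = (10*(-11) + 18*(-26))*(-9*(-3) + (11/4)*0) = (-110 - 468)*(27 + 0) = -578*27 = -15606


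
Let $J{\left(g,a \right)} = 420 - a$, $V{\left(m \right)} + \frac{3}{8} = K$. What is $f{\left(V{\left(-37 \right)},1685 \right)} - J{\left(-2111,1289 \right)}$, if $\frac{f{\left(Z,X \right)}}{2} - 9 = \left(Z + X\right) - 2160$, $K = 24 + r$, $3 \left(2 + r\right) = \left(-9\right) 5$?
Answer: $- \frac{199}{4} \approx -49.75$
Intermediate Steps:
$r = -17$ ($r = -2 + \frac{\left(-9\right) 5}{3} = -2 + \frac{1}{3} \left(-45\right) = -2 - 15 = -17$)
$K = 7$ ($K = 24 - 17 = 7$)
$V{\left(m \right)} = \frac{53}{8}$ ($V{\left(m \right)} = - \frac{3}{8} + 7 = \frac{53}{8}$)
$f{\left(Z,X \right)} = -4302 + 2 X + 2 Z$ ($f{\left(Z,X \right)} = 18 + 2 \left(\left(Z + X\right) - 2160\right) = 18 + 2 \left(\left(X + Z\right) - 2160\right) = 18 + 2 \left(-2160 + X + Z\right) = 18 + \left(-4320 + 2 X + 2 Z\right) = -4302 + 2 X + 2 Z$)
$f{\left(V{\left(-37 \right)},1685 \right)} - J{\left(-2111,1289 \right)} = \left(-4302 + 2 \cdot 1685 + 2 \cdot \frac{53}{8}\right) - \left(420 - 1289\right) = \left(-4302 + 3370 + \frac{53}{4}\right) - \left(420 - 1289\right) = - \frac{3675}{4} - -869 = - \frac{3675}{4} + 869 = - \frac{199}{4}$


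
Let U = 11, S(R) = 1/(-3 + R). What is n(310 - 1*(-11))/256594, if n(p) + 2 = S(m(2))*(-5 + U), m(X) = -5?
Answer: -11/1026376 ≈ -1.0717e-5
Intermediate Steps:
n(p) = -11/4 (n(p) = -2 + (-5 + 11)/(-3 - 5) = -2 + 6/(-8) = -2 - 1/8*6 = -2 - 3/4 = -11/4)
n(310 - 1*(-11))/256594 = -11/4/256594 = -11/4*1/256594 = -11/1026376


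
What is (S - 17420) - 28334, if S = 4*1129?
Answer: -41238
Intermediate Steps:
S = 4516
(S - 17420) - 28334 = (4516 - 17420) - 28334 = -12904 - 28334 = -41238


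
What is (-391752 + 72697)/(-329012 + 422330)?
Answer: -319055/93318 ≈ -3.4190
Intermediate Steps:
(-391752 + 72697)/(-329012 + 422330) = -319055/93318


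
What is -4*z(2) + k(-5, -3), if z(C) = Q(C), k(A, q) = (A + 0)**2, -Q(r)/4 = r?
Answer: 57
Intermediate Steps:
Q(r) = -4*r
k(A, q) = A**2
z(C) = -4*C
-4*z(2) + k(-5, -3) = -(-16)*2 + (-5)**2 = -4*(-8) + 25 = 32 + 25 = 57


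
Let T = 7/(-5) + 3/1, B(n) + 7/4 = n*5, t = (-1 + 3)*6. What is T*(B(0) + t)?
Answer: 82/5 ≈ 16.400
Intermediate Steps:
t = 12 (t = 2*6 = 12)
B(n) = -7/4 + 5*n (B(n) = -7/4 + n*5 = -7/4 + 5*n)
T = 8/5 (T = 7*(-1/5) + 3*1 = -7/5 + 3 = 8/5 ≈ 1.6000)
T*(B(0) + t) = 8*((-7/4 + 5*0) + 12)/5 = 8*((-7/4 + 0) + 12)/5 = 8*(-7/4 + 12)/5 = (8/5)*(41/4) = 82/5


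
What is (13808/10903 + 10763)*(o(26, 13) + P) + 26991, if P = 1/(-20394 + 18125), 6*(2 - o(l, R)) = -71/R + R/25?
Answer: 1384033615278929/24120434325 ≈ 57380.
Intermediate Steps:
o(l, R) = 2 - R/150 + 71/(6*R) (o(l, R) = 2 - (-71/R + R/25)/6 = 2 + (-R/150 + 71/(6*R)) = 2 - R/150 + 71/(6*R))
P = -1/2269 (P = 1/(-2269) = -1/2269 ≈ -0.00044072)
(13808/10903 + 10763)*(o(26, 13) + P) + 26991 = (13808/10903 + 10763)*((1/150)*(1775 - 1*13*(-300 + 13))/13 - 1/2269) + 26991 = (13808*(1/10903) + 10763)*((1/150)*(1/13)*(1775 - 1*13*(-287)) - 1/2269) + 26991 = (13808/10903 + 10763)*((1/150)*(1/13)*(1775 + 3731) - 1/2269) + 26991 = 117362797*((1/150)*(1/13)*5506 - 1/2269)/10903 + 26991 = 117362797*(2753/975 - 1/2269)/10903 + 26991 = (117362797/10903)*(6245582/2212275) + 26991 = 732998972412854/24120434325 + 26991 = 1384033615278929/24120434325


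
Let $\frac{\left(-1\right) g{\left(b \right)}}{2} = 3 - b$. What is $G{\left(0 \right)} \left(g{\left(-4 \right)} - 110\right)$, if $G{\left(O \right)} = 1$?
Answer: $-124$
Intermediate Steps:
$g{\left(b \right)} = -6 + 2 b$ ($g{\left(b \right)} = - 2 \left(3 - b\right) = -6 + 2 b$)
$G{\left(0 \right)} \left(g{\left(-4 \right)} - 110\right) = 1 \left(\left(-6 + 2 \left(-4\right)\right) - 110\right) = 1 \left(\left(-6 - 8\right) - 110\right) = 1 \left(-14 - 110\right) = 1 \left(-124\right) = -124$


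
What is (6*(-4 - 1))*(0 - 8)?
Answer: 240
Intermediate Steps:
(6*(-4 - 1))*(0 - 8) = (6*(-5))*(-8) = -30*(-8) = 240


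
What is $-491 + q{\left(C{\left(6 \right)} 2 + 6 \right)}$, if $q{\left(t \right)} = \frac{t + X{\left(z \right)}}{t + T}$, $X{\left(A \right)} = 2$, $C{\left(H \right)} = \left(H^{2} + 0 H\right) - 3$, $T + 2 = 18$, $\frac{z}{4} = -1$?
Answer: $- \frac{21567}{44} \approx -490.16$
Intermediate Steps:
$z = -4$ ($z = 4 \left(-1\right) = -4$)
$T = 16$ ($T = -2 + 18 = 16$)
$C{\left(H \right)} = -3 + H^{2}$ ($C{\left(H \right)} = \left(H^{2} + 0\right) - 3 = H^{2} - 3 = -3 + H^{2}$)
$q{\left(t \right)} = \frac{2 + t}{16 + t}$ ($q{\left(t \right)} = \frac{t + 2}{t + 16} = \frac{2 + t}{16 + t}$)
$-491 + q{\left(C{\left(6 \right)} 2 + 6 \right)} = -491 + \frac{2 + \left(\left(-3 + 6^{2}\right) 2 + 6\right)}{16 + \left(\left(-3 + 6^{2}\right) 2 + 6\right)} = -491 + \frac{2 + \left(\left(-3 + 36\right) 2 + 6\right)}{16 + \left(\left(-3 + 36\right) 2 + 6\right)} = -491 + \frac{2 + \left(33 \cdot 2 + 6\right)}{16 + \left(33 \cdot 2 + 6\right)} = -491 + \frac{2 + \left(66 + 6\right)}{16 + \left(66 + 6\right)} = -491 + \frac{2 + 72}{16 + 72} = -491 + \frac{1}{88} \cdot 74 = -491 + \frac{37}{44} = - \frac{21567}{44}$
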